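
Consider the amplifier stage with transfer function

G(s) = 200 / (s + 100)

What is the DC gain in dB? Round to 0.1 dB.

6.0 dB

G(0) = 200 / (100) = 2
20 log₁₀(2) ≈ 6.02 dB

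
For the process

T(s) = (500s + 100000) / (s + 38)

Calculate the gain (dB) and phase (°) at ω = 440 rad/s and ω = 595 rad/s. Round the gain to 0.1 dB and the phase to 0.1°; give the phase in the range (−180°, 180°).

Substitute s = j440:
Numerator: 500(j440) + 100000 = 100000 + j220000
Denominator: (j440) + 38 = 38 + j440
|N| = √(100000² + 220000²) ≈ 2.4166e+05, ∠N ≈ 65.56°
|D| = √(38² + 440²) ≈ 441.64, ∠D ≈ 85.06°
|T| = 2.4166e+05 / 441.64 ≈ 547.19
Gain = 20 log₁₀(547.19) ≈ 54.76 dB
∠T = 65.56° − 85.06° = -19.50°

Substitute s = j595:
Numerator: 500(j595) + 100000 = 100000 + j297500
Denominator: (j595) + 38 = 38 + j595
|N| = √(100000² + 297500²) ≈ 3.1386e+05, ∠N ≈ 71.42°
|D| = √(38² + 595²) ≈ 596.21, ∠D ≈ 86.35°
|T| = 3.1386e+05 / 596.21 ≈ 526.43
Gain = 20 log₁₀(526.43) ≈ 54.43 dB
∠T = 71.42° − 86.35° = -14.93°

ω = 440: 54.8 dB, -19.5°; ω = 595: 54.4 dB, -14.9°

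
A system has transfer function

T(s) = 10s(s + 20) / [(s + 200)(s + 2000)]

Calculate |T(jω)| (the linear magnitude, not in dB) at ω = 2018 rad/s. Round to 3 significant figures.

7.07

At s = jω = j2018:
zero (s+20): 20 + j2018 → |·| = √(20²+2018²) = √4072724 ≈ 2018.1, ∠ = arctan(2018/20) ≈ 89.43°
zero at origin: s = j2018 → |·| = 2018, ∠ = 90.00°
pole (s+200): 200 + j2018 → |·| = √(200²+2018²) = √4112324 ≈ 2027.9, ∠ = arctan(2018/200) ≈ 84.34°
pole (s+2000): 2000 + j2018 → |·| = √(2000²+2018²) = √8072324 ≈ 2841.2, ∠ = arctan(2018/2000) ≈ 45.26°
|T| = 10 · 4.0725e+06 / 5.7617e+06 ≈ 7.0682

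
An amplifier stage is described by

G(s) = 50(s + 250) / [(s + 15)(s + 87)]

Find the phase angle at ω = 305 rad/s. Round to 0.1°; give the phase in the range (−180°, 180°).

At s = jω = j305:
zero (s+250): 250 + j305 → |·| = √(250²+305²) = √155525 ≈ 394.37, ∠ = arctan(305/250) ≈ 50.66°
pole (s+15): 15 + j305 → |·| = √(15²+305²) = √93250 ≈ 305.37, ∠ = arctan(305/15) ≈ 87.18°
pole (s+87): 87 + j305 → |·| = √(87²+305²) = √100594 ≈ 317.17, ∠ = arctan(305/87) ≈ 74.08°
∠G = 50.66° − 161.26° = -110.60°

-110.6°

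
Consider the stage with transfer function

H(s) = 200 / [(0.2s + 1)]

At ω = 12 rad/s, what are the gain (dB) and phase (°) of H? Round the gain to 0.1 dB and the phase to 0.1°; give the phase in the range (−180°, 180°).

37.7 dB, -67.4°

At ω = 12 rad/s:
pole (1 + j12·0.2) = 1 + j2.4 → |·| ≈ 2.6, ∠ ≈ 67.38°
|H| = 200 · 1 / (2.6) ≈ 76.923
Gain = 20 log₁₀(76.923) ≈ 37.72 dB
∠H = (0°) − (67.38°) = -67.38°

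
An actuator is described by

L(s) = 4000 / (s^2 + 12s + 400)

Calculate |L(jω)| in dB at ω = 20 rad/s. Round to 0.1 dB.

24.4 dB

At s = jω = j20:
quadratic: (j20)² + 12·j20 + 400 = 0 + j240 → |·| ≈ 240, ∠ ≈ 90.00°
|L| = 4000 / 240 ≈ 16.667
Gain = 20 log₁₀(16.667) ≈ 24.44 dB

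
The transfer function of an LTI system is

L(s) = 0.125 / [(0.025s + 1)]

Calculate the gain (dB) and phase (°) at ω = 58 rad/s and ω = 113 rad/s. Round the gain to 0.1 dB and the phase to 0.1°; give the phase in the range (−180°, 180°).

ω = 58: -23.0 dB, -55.4°; ω = 113: -27.6 dB, -70.5°

At ω = 58 rad/s:
pole (1 + j58·0.025) = 1 + j1.45 → |·| ≈ 1.7614, ∠ ≈ 55.41°
|L| = 0.125 · 1 / (1.7614) ≈ 0.070966
Gain = 20 log₁₀(0.070966) ≈ -22.98 dB
∠L = (0°) − (55.41°) = -55.41°

At ω = 113 rad/s:
pole (1 + j113·0.025) = 1 + j2.825 → |·| ≈ 2.9968, ∠ ≈ 70.51°
|L| = 0.125 · 1 / (2.9968) ≈ 0.041711
Gain = 20 log₁₀(0.041711) ≈ -27.59 dB
∠L = (0°) − (70.51°) = -70.51°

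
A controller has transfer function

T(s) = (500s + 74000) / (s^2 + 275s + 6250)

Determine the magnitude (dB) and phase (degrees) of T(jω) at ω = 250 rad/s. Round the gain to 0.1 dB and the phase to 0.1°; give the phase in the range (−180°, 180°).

Substitute s = j250:
Numerator: 500(j250) + 74000 = 74000 + j125000
Denominator: (j250)^2 + 275(j250) + 6250 = -56250 + j68750
|N| = √(74000² + 125000²) ≈ 1.4526e+05, ∠N ≈ 59.37°
|D| = √(56250² + 68750²) ≈ 88829, ∠D ≈ 129.29°
|T| = 1.4526e+05 / 88829 ≈ 1.6353
Gain = 20 log₁₀(1.6353) ≈ 4.27 dB
∠T = 59.37° − 129.29° = -69.92°

4.3 dB, -69.9°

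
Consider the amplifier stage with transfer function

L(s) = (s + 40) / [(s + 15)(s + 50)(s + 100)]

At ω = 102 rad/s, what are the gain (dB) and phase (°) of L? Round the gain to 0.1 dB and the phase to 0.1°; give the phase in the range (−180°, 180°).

-83.7 dB, -122.5°

At s = jω = j102:
zero (s+40): 40 + j102 → |·| = √(40²+102²) = √12004 ≈ 109.56, ∠ = arctan(102/40) ≈ 68.59°
pole (s+15): 15 + j102 → |·| = √(15²+102²) = √10629 ≈ 103.1, ∠ = arctan(102/15) ≈ 81.63°
pole (s+50): 50 + j102 → |·| = √(50²+102²) = √12904 ≈ 113.6, ∠ = arctan(102/50) ≈ 63.89°
pole (s+100): 100 + j102 → |·| = √(100²+102²) = √20404 ≈ 142.84, ∠ = arctan(102/100) ≈ 45.57°
|L| = 1 · 109.56 / 1.673e+06 ≈ 6.5487e-05
Gain = 20 log₁₀(6.5487e-05) ≈ -83.68 dB
∠L = 68.59° − 191.09° = -122.50°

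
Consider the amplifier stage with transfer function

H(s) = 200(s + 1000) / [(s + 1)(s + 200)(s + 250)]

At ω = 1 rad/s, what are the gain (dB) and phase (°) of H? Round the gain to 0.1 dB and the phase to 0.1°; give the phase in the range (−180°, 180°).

At s = jω = j1:
zero (s+1000): 1000 + j1 → |·| = √(1000²+1²) = √1000001 ≈ 1000, ∠ = arctan(1/1000) ≈ 0.06°
pole (s+1): 1 + j1 → |·| = √(1²+1²) = √2 ≈ 1.4142, ∠ = arctan(1/1) ≈ 45.00°
pole (s+200): 200 + j1 → |·| = √(200²+1²) = √40001 ≈ 200, ∠ = arctan(1/200) ≈ 0.29°
pole (s+250): 250 + j1 → |·| = √(250²+1²) = √62501 ≈ 250, ∠ = arctan(1/250) ≈ 0.23°
|H| = 200 · 1000 / 70710 ≈ 2.8285
Gain = 20 log₁₀(2.8285) ≈ 9.03 dB
∠H = 0.06° − 45.52° = -45.46°

9.0 dB, -45.5°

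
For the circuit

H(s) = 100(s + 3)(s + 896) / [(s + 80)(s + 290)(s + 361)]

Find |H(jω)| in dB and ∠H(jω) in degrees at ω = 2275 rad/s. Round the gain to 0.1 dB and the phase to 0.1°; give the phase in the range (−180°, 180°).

At s = jω = j2275:
zero (s+3): 3 + j2275 → |·| = √(3²+2275²) = √5175634 ≈ 2275, ∠ = arctan(2275/3) ≈ 89.92°
zero (s+896): 896 + j2275 → |·| = √(896²+2275²) = √5978441 ≈ 2445.1, ∠ = arctan(2275/896) ≈ 68.50°
pole (s+80): 80 + j2275 → |·| = √(80²+2275²) = √5182025 ≈ 2276.4, ∠ = arctan(2275/80) ≈ 87.99°
pole (s+290): 290 + j2275 → |·| = √(290²+2275²) = √5259725 ≈ 2293.4, ∠ = arctan(2275/290) ≈ 82.74°
pole (s+361): 361 + j2275 → |·| = √(361²+2275²) = √5305946 ≈ 2303.5, ∠ = arctan(2275/361) ≈ 80.98°
|H| = 100 · 5.5626e+06 / 1.2026e+10 ≈ 0.046255
Gain = 20 log₁₀(0.046255) ≈ -26.70 dB
∠H = 158.42° − 251.71° = -93.29°

-26.7 dB, -93.3°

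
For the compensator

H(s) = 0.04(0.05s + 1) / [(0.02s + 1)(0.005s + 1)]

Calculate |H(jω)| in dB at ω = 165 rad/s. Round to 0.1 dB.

-22.6 dB

At ω = 165 rad/s:
zero (1 + j165·0.05) = 1 + j8.25 → |·| ≈ 8.3104, ∠ ≈ 83.09°
pole (1 + j165·0.02) = 1 + j3.3 → |·| ≈ 3.4482, ∠ ≈ 73.14°
pole (1 + j165·0.005) = 1 + j0.825 → |·| ≈ 1.2964, ∠ ≈ 39.52°
|H| = 0.04 · 8.3104 / (3.4482 · 1.2964) ≈ 0.074362
Gain = 20 log₁₀(0.074362) ≈ -22.57 dB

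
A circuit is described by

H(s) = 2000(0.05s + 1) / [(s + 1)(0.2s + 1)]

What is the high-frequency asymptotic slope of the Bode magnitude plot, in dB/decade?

Each pole contributes −20 dB/decade at high frequency; each zero contributes +20 dB/decade.
Net: 1 zero(s) − 2 pole(s) → -20 dB/decade.

-20 dB/decade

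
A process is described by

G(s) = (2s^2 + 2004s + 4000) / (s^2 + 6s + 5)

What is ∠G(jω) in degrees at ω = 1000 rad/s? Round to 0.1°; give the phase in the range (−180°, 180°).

Substitute s = j1000:
Numerator: 2(j1000)^2 + 2004(j1000) + 4000 = -1996000 + j2004000
Denominator: (j1000)^2 + 6(j1000) + 5 = -999995 + j6000
|N| = √(1996000² + 2004000²) ≈ 2.8284e+06, ∠N ≈ 134.89°
|D| = √(999995² + 6000²) ≈ 1e+06, ∠D ≈ 179.66°
∠G = 134.89° − 179.66° = -44.77°

-44.8°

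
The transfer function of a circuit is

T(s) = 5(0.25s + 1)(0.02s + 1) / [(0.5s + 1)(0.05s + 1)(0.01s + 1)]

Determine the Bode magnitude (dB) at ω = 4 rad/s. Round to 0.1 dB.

At ω = 4 rad/s:
zero (1 + j4·0.25) = 1 + j1 → |·| ≈ 1.4142, ∠ ≈ 45.00°
zero (1 + j4·0.02) = 1 + j0.08 → |·| ≈ 1.0032, ∠ ≈ 4.57°
pole (1 + j4·0.5) = 1 + j2 → |·| ≈ 2.2361, ∠ ≈ 63.43°
pole (1 + j4·0.05) = 1 + j0.2 → |·| ≈ 1.0198, ∠ ≈ 11.31°
pole (1 + j4·0.01) = 1 + j0.04 → |·| ≈ 1.0008, ∠ ≈ 2.29°
|T| = 5 · 1.4142 · 1.0032 / (2.2361 · 1.0198 · 1.0008) ≈ 3.1082
Gain = 20 log₁₀(3.1082) ≈ 9.85 dB

9.9 dB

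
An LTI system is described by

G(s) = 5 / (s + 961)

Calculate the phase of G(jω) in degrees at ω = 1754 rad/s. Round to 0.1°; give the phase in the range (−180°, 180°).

-61.3°

At s = jω = j1754:
pole (s+961): 961 + j1754 → |·| = √(961²+1754²) = √4000037 ≈ 2000, ∠ = arctan(1754/961) ≈ 61.28°
∠G = 0.00° − 61.28° = -61.28°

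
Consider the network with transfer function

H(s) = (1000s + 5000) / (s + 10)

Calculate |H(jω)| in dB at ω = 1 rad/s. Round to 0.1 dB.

Substitute s = j1:
Numerator: 1000(j1) + 5000 = 5000 + j1000
Denominator: (j1) + 10 = 10 + j1
|N| = √(5000² + 1000²) ≈ 5099, ∠N ≈ 11.31°
|D| = √(10² + 1²) ≈ 10.05, ∠D ≈ 5.71°
|H| = 5099 / 10.05 ≈ 507.36
Gain = 20 log₁₀(507.36) ≈ 54.11 dB

54.1 dB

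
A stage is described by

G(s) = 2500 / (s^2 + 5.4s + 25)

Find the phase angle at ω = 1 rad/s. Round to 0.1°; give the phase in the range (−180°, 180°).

-12.7°

At s = jω = j1:
quadratic: (j1)² + 5.4·j1 + 25 = 24 + j5.4 → |·| ≈ 24.6, ∠ ≈ 12.68°
∠G = 0.00° − 12.68° = -12.68°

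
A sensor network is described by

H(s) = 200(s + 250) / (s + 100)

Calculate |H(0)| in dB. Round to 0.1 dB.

54.0 dB

H(0) = 200·250 / (100) = 500
20 log₁₀(500) ≈ 53.98 dB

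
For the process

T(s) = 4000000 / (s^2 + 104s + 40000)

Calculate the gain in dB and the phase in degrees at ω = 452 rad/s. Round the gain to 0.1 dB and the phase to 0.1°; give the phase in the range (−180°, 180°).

27.4 dB, -164.0°

At s = jω = j452:
quadratic: (j452)² + 104·j452 + 40000 = -164304 + j47008 → |·| ≈ 1.709e+05, ∠ ≈ 164.03°
|T| = 4000000 / 1.709e+05 ≈ 23.406
Gain = 20 log₁₀(23.406) ≈ 27.39 dB
∠T = 0.00° − 164.03° = -164.03°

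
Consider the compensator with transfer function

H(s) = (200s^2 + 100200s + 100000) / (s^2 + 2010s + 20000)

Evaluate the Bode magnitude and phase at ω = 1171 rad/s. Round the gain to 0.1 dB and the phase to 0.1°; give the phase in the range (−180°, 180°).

40.8 dB, 37.0°

Substitute s = j1171:
Numerator: 200(j1171)^2 + 100200(j1171) + 100000 = -274148200 + j117334200
Denominator: (j1171)^2 + 2010(j1171) + 20000 = -1351241 + j2353710
|N| = √(274148200² + 117334200²) ≈ 2.982e+08, ∠N ≈ 156.83°
|D| = √(1351241² + 2353710²) ≈ 2.714e+06, ∠D ≈ 119.86°
|H| = 2.982e+08 / 2.714e+06 ≈ 109.87
Gain = 20 log₁₀(109.87) ≈ 40.82 dB
∠H = 156.83° − 119.86° = 36.97°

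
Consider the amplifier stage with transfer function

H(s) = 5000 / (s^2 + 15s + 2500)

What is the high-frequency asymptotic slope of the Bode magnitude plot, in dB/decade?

-40 dB/decade

Each pole contributes −20 dB/decade at high frequency; each zero contributes +20 dB/decade.
Net: 0 zero(s) − 2 pole(s) → -40 dB/decade.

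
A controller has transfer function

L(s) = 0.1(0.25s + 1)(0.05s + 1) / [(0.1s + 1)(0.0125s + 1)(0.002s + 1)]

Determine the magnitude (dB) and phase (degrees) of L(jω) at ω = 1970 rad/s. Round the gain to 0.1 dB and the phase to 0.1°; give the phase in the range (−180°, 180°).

At ω = 1970 rad/s:
zero (1 + j1970·0.25) = 1 + j492.5 → |·| ≈ 492.5, ∠ ≈ 89.88°
zero (1 + j1970·0.05) = 1 + j98.5 → |·| ≈ 98.505, ∠ ≈ 89.42°
pole (1 + j1970·0.1) = 1 + j197 → |·| ≈ 197, ∠ ≈ 89.71°
pole (1 + j1970·0.0125) = 1 + j24.625 → |·| ≈ 24.645, ∠ ≈ 87.67°
pole (1 + j1970·0.002) = 1 + j3.94 → |·| ≈ 4.0649, ∠ ≈ 75.76°
|L| = 0.1 · 492.5 · 98.505 / (197 · 24.645 · 4.0649) ≈ 0.24582
Gain = 20 log₁₀(0.24582) ≈ -12.19 dB
∠L = (89.88° + 89.42°) − (89.71° + 87.67° + 75.76°) = -73.84°

-12.2 dB, -73.8°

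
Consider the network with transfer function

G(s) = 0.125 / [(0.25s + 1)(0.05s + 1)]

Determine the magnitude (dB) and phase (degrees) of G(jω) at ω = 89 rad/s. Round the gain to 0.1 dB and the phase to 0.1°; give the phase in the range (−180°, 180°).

-58.2 dB, -164.8°

At ω = 89 rad/s:
pole (1 + j89·0.25) = 1 + j22.25 → |·| ≈ 22.272, ∠ ≈ 87.43°
pole (1 + j89·0.05) = 1 + j4.45 → |·| ≈ 4.561, ∠ ≈ 77.33°
|G| = 0.125 · 1 / (22.272 · 4.561) ≈ 0.0012305
Gain = 20 log₁₀(0.0012305) ≈ -58.20 dB
∠G = (0°) − (87.43° + 77.33°) = -164.76°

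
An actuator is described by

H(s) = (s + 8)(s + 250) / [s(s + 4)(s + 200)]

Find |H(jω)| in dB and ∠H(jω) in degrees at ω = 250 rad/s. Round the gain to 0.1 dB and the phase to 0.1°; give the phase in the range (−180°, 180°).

-47.1 dB, -97.3°

At s = jω = j250:
zero (s+8): 8 + j250 → |·| = √(8²+250²) = √62564 ≈ 250.13, ∠ = arctan(250/8) ≈ 88.17°
zero (s+250): 250 + j250 → |·| = √(250²+250²) = √125000 ≈ 353.55, ∠ = arctan(250/250) ≈ 45.00°
pole (s+4): 4 + j250 → |·| = √(4²+250²) = √62516 ≈ 250.03, ∠ = arctan(250/4) ≈ 89.08°
pole (s+200): 200 + j250 → |·| = √(200²+250²) = √102500 ≈ 320.16, ∠ = arctan(250/200) ≈ 51.34°
pole at origin: |s| = 250, ∠ = 90.00° (in denominator)
|H| = 1 · 88433 / 2.0012e+07 ≈ 0.004419
Gain = 20 log₁₀(0.004419) ≈ -47.09 dB
∠H = 133.17° − 230.42° = -97.25°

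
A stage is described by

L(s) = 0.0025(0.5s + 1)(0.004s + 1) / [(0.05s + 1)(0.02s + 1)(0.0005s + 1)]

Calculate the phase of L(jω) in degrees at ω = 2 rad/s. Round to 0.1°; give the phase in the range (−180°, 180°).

37.4°

At ω = 2 rad/s:
zero (1 + j2·0.5) = 1 + j1 → |·| ≈ 1.4142, ∠ ≈ 45.00°
zero (1 + j2·0.004) = 1 + j0.008 → |·| ≈ 1, ∠ ≈ 0.46°
pole (1 + j2·0.05) = 1 + j0.1 → |·| ≈ 1.005, ∠ ≈ 5.71°
pole (1 + j2·0.02) = 1 + j0.04 → |·| ≈ 1.0008, ∠ ≈ 2.29°
pole (1 + j2·0.0005) = 1 + j0.001 → |·| ≈ 1, ∠ ≈ 0.06°
∠L = (45.00° + 0.46°) − (5.71° + 2.29° + 0.06°) = 37.40°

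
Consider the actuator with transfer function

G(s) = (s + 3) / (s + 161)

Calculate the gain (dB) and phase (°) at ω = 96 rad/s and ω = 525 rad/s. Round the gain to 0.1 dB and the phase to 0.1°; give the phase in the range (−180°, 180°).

ω = 96: -5.8 dB, 57.4°; ω = 525: -0.4 dB, 16.7°

At s = jω = j96:
zero (s+3): 3 + j96 → |·| = √(3²+96²) = √9225 ≈ 96.047, ∠ = arctan(96/3) ≈ 88.21°
pole (s+161): 161 + j96 → |·| = √(161²+96²) = √35137 ≈ 187.45, ∠ = arctan(96/161) ≈ 30.81°
|G| = 1 · 96.047 / 187.45 ≈ 0.51239
Gain = 20 log₁₀(0.51239) ≈ -5.81 dB
∠G = 88.21° − 30.81° = 57.40°

At s = jω = j525:
zero (s+3): 3 + j525 → |·| = √(3²+525²) = √275634 ≈ 525.01, ∠ = arctan(525/3) ≈ 89.67°
pole (s+161): 161 + j525 → |·| = √(161²+525²) = √301546 ≈ 549.13, ∠ = arctan(525/161) ≈ 72.95°
|G| = 1 · 525.01 / 549.13 ≈ 0.95608
Gain = 20 log₁₀(0.95608) ≈ -0.39 dB
∠G = 89.67° − 72.95° = 16.72°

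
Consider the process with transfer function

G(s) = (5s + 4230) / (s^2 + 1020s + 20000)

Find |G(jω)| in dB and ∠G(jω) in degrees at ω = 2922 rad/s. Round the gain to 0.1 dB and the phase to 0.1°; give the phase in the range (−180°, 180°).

-55.5 dB, -86.9°

Substitute s = j2922:
Numerator: 5(j2922) + 4230 = 4230 + j14610
Denominator: (j2922)^2 + 1020(j2922) + 20000 = -8518084 + j2980440
|N| = √(4230² + 14610²) ≈ 15210, ∠N ≈ 73.85°
|D| = √(8518084² + 2980440²) ≈ 9.0245e+06, ∠D ≈ 160.72°
|G| = 15210 / 9.0245e+06 ≈ 0.0016854
Gain = 20 log₁₀(0.0016854) ≈ -55.47 dB
∠G = 73.85° − 160.72° = -86.87°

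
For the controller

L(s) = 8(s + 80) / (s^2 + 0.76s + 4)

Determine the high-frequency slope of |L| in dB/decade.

-20 dB/decade

Each pole contributes −20 dB/decade at high frequency; each zero contributes +20 dB/decade.
Net: 1 zero(s) − 2 pole(s) → -20 dB/decade.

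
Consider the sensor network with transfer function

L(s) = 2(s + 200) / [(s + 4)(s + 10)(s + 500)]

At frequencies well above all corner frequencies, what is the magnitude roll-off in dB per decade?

-40 dB/decade

Each pole contributes −20 dB/decade at high frequency; each zero contributes +20 dB/decade.
Net: 1 zero(s) − 3 pole(s) → -40 dB/decade.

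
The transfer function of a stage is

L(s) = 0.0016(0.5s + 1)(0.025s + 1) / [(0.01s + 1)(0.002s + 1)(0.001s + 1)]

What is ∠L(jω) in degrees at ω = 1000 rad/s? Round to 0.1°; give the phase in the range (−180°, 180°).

-15.1°

At ω = 1000 rad/s:
zero (1 + j1000·0.5) = 1 + j500 → |·| ≈ 500, ∠ ≈ 89.89°
zero (1 + j1000·0.025) = 1 + j25 → |·| ≈ 25.02, ∠ ≈ 87.71°
pole (1 + j1000·0.01) = 1 + j10 → |·| ≈ 10.05, ∠ ≈ 84.29°
pole (1 + j1000·0.002) = 1 + j2 → |·| ≈ 2.2361, ∠ ≈ 63.43°
pole (1 + j1000·0.001) = 1 + j1 → |·| ≈ 1.4142, ∠ ≈ 45.00°
∠L = (89.89° + 87.71°) − (84.29° + 63.43° + 45.00°) = -15.12°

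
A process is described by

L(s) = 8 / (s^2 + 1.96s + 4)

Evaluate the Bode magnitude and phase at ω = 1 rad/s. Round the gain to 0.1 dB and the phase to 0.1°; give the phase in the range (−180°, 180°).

7.0 dB, -33.2°

At s = jω = j1:
quadratic: (j1)² + 1.96·j1 + 4 = 3 + j1.96 → |·| ≈ 3.5835, ∠ ≈ 33.16°
|L| = 8 / 3.5835 ≈ 2.2325
Gain = 20 log₁₀(2.2325) ≈ 6.98 dB
∠L = 0.00° − 33.16° = -33.16°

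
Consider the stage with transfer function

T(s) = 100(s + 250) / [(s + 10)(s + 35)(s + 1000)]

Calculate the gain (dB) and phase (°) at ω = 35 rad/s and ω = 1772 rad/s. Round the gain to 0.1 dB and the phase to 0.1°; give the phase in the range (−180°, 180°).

At s = jω = j35:
zero (s+250): 250 + j35 → |·| = √(250²+35²) = √63725 ≈ 252.44, ∠ = arctan(35/250) ≈ 7.97°
pole (s+10): 10 + j35 → |·| = √(10²+35²) = √1325 ≈ 36.401, ∠ = arctan(35/10) ≈ 74.05°
pole (s+35): 35 + j35 → |·| = √(35²+35²) = √2450 ≈ 49.497, ∠ = arctan(35/35) ≈ 45.00°
pole (s+1000): 1000 + j35 → |·| = √(1000²+35²) = √1001225 ≈ 1000.6, ∠ = arctan(35/1000) ≈ 2.00°
|T| = 100 · 252.44 / 1.8028e+06 ≈ 0.014003
Gain = 20 log₁₀(0.014003) ≈ -37.08 dB
∠T = 7.97° − 121.05° = -113.08°

At s = jω = j1772:
zero (s+250): 250 + j1772 → |·| = √(250²+1772²) = √3202484 ≈ 1789.5, ∠ = arctan(1772/250) ≈ 81.97°
pole (s+10): 10 + j1772 → |·| = √(10²+1772²) = √3140084 ≈ 1772, ∠ = arctan(1772/10) ≈ 89.68°
pole (s+35): 35 + j1772 → |·| = √(35²+1772²) = √3141209 ≈ 1772.3, ∠ = arctan(1772/35) ≈ 88.87°
pole (s+1000): 1000 + j1772 → |·| = √(1000²+1772²) = √4139984 ≈ 2034.7, ∠ = arctan(1772/1000) ≈ 60.56°
|T| = 100 · 1789.5 / 6.39e+09 ≈ 2.8005e-05
Gain = 20 log₁₀(2.8005e-05) ≈ -91.06 dB
∠T = 81.97° − 239.11° = -157.14°

ω = 35: -37.1 dB, -113.1°; ω = 1772: -91.1 dB, -157.1°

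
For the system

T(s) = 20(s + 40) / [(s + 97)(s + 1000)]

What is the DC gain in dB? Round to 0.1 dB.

-41.7 dB

T(0) = 20·40 / (97·1000) ≈ 0.0082474
20 log₁₀(0.0082474) ≈ -41.67 dB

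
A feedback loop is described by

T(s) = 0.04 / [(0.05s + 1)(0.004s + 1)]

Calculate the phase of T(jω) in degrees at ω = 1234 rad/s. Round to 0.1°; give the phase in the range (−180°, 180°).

At ω = 1234 rad/s:
pole (1 + j1234·0.05) = 1 + j61.7 → |·| ≈ 61.708, ∠ ≈ 89.07°
pole (1 + j1234·0.004) = 1 + j4.936 → |·| ≈ 5.0363, ∠ ≈ 78.55°
∠T = (0°) − (89.07° + 78.55°) = -167.62°

-167.6°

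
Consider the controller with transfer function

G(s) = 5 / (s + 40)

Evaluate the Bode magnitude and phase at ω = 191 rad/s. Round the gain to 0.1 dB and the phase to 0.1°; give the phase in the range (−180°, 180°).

At s = jω = j191:
pole (s+40): 40 + j191 → |·| = √(40²+191²) = √38081 ≈ 195.14, ∠ = arctan(191/40) ≈ 78.17°
|G| = 5 / 195.14 ≈ 0.025623
Gain = 20 log₁₀(0.025623) ≈ -31.83 dB
∠G = 0.00° − 78.17° = -78.17°

-31.8 dB, -78.2°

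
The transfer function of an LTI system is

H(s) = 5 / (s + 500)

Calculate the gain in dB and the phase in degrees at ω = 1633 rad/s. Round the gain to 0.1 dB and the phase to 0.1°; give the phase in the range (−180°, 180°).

-50.7 dB, -73.0°

At s = jω = j1633:
pole (s+500): 500 + j1633 → |·| = √(500²+1633²) = √2916689 ≈ 1707.8, ∠ = arctan(1633/500) ≈ 72.98°
|H| = 5 / 1707.8 ≈ 0.0029277
Gain = 20 log₁₀(0.0029277) ≈ -50.67 dB
∠H = 0.00° − 72.98° = -72.98°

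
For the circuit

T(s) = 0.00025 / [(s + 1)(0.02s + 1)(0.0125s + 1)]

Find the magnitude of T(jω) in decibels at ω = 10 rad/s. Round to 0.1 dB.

At ω = 10 rad/s:
pole (1 + j10·1) = 1 + j10 → |·| ≈ 10.05, ∠ ≈ 84.29°
pole (1 + j10·0.02) = 1 + j0.2 → |·| ≈ 1.0198, ∠ ≈ 11.31°
pole (1 + j10·0.0125) = 1 + j0.125 → |·| ≈ 1.0078, ∠ ≈ 7.13°
|T| = 0.00025 · 1 / (10.05 · 1.0198 · 1.0078) ≈ 2.4204e-05
Gain = 20 log₁₀(2.4204e-05) ≈ -92.32 dB

-92.3 dB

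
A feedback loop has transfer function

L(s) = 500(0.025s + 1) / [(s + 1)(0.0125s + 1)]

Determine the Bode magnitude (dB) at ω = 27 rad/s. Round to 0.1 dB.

26.5 dB

At ω = 27 rad/s:
zero (1 + j27·0.025) = 1 + j0.675 → |·| ≈ 1.2065, ∠ ≈ 34.02°
pole (1 + j27·1) = 1 + j27 → |·| ≈ 27.019, ∠ ≈ 87.88°
pole (1 + j27·0.0125) = 1 + j0.3375 → |·| ≈ 1.0554, ∠ ≈ 18.65°
|L| = 500 · 1.2065 / (27.019 · 1.0554) ≈ 21.155
Gain = 20 log₁₀(21.155) ≈ 26.51 dB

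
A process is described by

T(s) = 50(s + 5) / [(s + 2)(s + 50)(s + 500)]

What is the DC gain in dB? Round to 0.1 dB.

-46.0 dB

T(0) = 50·5 / (2·50·500) = 0.005
20 log₁₀(0.005) ≈ -46.02 dB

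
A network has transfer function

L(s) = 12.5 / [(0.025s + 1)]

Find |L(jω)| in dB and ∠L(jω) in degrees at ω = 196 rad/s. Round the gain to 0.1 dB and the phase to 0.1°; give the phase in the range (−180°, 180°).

8.0 dB, -78.5°

At ω = 196 rad/s:
pole (1 + j196·0.025) = 1 + j4.9 → |·| ≈ 5.001, ∠ ≈ 78.47°
|L| = 12.5 · 1 / (5.001) ≈ 2.4995
Gain = 20 log₁₀(2.4995) ≈ 7.96 dB
∠L = (0°) − (78.47°) = -78.47°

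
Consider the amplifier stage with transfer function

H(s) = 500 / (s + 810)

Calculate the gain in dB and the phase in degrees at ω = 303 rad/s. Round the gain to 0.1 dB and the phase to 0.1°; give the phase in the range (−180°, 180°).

Substitute s = j303:
Numerator: 500 = 500 + j0
Denominator: (j303) + 810 = 810 + j303
|N| = √(500² + 0²) ≈ 500, ∠N ≈ 0.00°
|D| = √(810² + 303²) ≈ 864.82, ∠D ≈ 20.51°
|H| = 500 / 864.82 ≈ 0.57815
Gain = 20 log₁₀(0.57815) ≈ -4.76 dB
∠H = 0.00° − 20.51° = -20.51°

-4.8 dB, -20.5°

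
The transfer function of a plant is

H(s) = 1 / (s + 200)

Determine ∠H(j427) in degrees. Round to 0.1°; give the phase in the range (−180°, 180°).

Substitute s = j427:
Numerator: 1 = 1 + j0
Denominator: (j427) + 200 = 200 + j427
|N| = √(1² + 0²) ≈ 1, ∠N ≈ 0.00°
|D| = √(200² + 427²) ≈ 471.52, ∠D ≈ 64.90°
∠H = 0.00° − 64.90° = -64.90°

-64.9°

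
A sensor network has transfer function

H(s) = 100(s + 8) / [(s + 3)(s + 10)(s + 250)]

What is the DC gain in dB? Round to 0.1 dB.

-19.4 dB

H(0) = 100·8 / (3·10·250) ≈ 0.10667
20 log₁₀(0.10667) ≈ -19.44 dB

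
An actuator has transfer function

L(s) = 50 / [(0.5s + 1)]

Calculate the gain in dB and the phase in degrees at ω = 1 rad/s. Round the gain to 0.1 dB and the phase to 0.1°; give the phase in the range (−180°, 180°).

33.0 dB, -26.6°

At ω = 1 rad/s:
pole (1 + j1·0.5) = 1 + j0.5 → |·| ≈ 1.118, ∠ ≈ 26.57°
|L| = 50 · 1 / (1.118) ≈ 44.723
Gain = 20 log₁₀(44.723) ≈ 33.01 dB
∠L = (0°) − (26.57°) = -26.57°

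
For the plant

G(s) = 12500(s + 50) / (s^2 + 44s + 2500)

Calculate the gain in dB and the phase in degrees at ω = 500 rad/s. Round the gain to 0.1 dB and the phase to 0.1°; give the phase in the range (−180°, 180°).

At s = jω = j500:
zero (s+50): 50 + j500 → |·| = √(50²+500²) = √252500 ≈ 502.49, ∠ = arctan(500/50) ≈ 84.29°
quadratic: (j500)² + 44·j500 + 2500 = -247500 + j22000 → |·| ≈ 2.4848e+05, ∠ ≈ 174.92°
|G| = 12500 · 502.49 / 2.4848e+05 ≈ 25.278
Gain = 20 log₁₀(25.278) ≈ 28.05 dB
∠G = 84.29° − 174.92° = -90.63°

28.1 dB, -90.6°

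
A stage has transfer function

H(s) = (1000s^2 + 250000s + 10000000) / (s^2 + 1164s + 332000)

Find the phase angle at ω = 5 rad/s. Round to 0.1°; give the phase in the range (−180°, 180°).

6.1°

Substitute s = j5:
Numerator: 1000(j5)^2 + 250000(j5) + 10000000 = 9975000 + j1250000
Denominator: (j5)^2 + 1164(j5) + 332000 = 331975 + j5820
|N| = √(9975000² + 1250000²) ≈ 1.0053e+07, ∠N ≈ 7.14°
|D| = √(331975² + 5820²) ≈ 3.3203e+05, ∠D ≈ 1.00°
∠H = 7.14° − 1.00° = 6.14°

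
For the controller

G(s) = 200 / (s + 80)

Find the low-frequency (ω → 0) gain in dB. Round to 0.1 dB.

G(0) = 200 / 80 = 2.5
20 log₁₀(2.5) ≈ 7.96 dB

8.0 dB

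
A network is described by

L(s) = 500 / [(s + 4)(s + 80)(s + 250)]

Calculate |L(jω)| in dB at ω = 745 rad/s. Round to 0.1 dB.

-118.9 dB

At s = jω = j745:
pole (s+4): 4 + j745 → |·| = √(4²+745²) = √555041 ≈ 745.01, ∠ = arctan(745/4) ≈ 89.69°
pole (s+80): 80 + j745 → |·| = √(80²+745²) = √561425 ≈ 749.28, ∠ = arctan(745/80) ≈ 83.87°
pole (s+250): 250 + j745 → |·| = √(250²+745²) = √617525 ≈ 785.83, ∠ = arctan(745/250) ≈ 71.45°
|L| = 500 / 4.3867e+08 ≈ 1.1398e-06
Gain = 20 log₁₀(1.1398e-06) ≈ -118.86 dB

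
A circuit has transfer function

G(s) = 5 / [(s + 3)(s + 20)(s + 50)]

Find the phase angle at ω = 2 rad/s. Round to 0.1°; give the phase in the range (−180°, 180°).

-41.7°

At s = jω = j2:
pole (s+3): 3 + j2 → |·| = √(3²+2²) = √13 ≈ 3.6056, ∠ = arctan(2/3) ≈ 33.69°
pole (s+20): 20 + j2 → |·| = √(20²+2²) = √404 ≈ 20.1, ∠ = arctan(2/20) ≈ 5.71°
pole (s+50): 50 + j2 → |·| = √(50²+2²) = √2504 ≈ 50.04, ∠ = arctan(2/50) ≈ 2.29°
∠G = 0.00° − 41.69° = -41.69°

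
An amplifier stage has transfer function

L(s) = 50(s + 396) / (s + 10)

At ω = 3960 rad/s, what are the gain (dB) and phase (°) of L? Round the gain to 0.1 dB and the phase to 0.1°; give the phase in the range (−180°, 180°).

34.0 dB, -5.6°

At s = jω = j3960:
zero (s+396): 396 + j3960 → |·| = √(396²+3960²) = √15838416 ≈ 3979.8, ∠ = arctan(3960/396) ≈ 84.29°
pole (s+10): 10 + j3960 → |·| = √(10²+3960²) = √15681700 ≈ 3960, ∠ = arctan(3960/10) ≈ 89.86°
|L| = 50 · 3979.8 / 3960 ≈ 50.25
Gain = 20 log₁₀(50.25) ≈ 34.02 dB
∠L = 84.29° − 89.86° = -5.57°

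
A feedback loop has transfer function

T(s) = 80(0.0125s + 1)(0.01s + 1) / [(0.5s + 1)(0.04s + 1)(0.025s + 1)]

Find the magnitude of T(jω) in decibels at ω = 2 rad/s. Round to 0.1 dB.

At ω = 2 rad/s:
zero (1 + j2·0.0125) = 1 + j0.025 → |·| ≈ 1.0003, ∠ ≈ 1.43°
zero (1 + j2·0.01) = 1 + j0.02 → |·| ≈ 1.0002, ∠ ≈ 1.15°
pole (1 + j2·0.5) = 1 + j1 → |·| ≈ 1.4142, ∠ ≈ 45.00°
pole (1 + j2·0.04) = 1 + j0.08 → |·| ≈ 1.0032, ∠ ≈ 4.57°
pole (1 + j2·0.025) = 1 + j0.05 → |·| ≈ 1.0012, ∠ ≈ 2.86°
|T| = 80 · 1.0003 · 1.0002 / (1.4142 · 1.0032 · 1.0012) ≈ 56.349
Gain = 20 log₁₀(56.349) ≈ 35.02 dB

35.0 dB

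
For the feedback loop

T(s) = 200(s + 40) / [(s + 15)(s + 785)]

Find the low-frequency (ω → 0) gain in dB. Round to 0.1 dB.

T(0) = 200·40 / (15·785) ≈ 0.67941
20 log₁₀(0.67941) ≈ -3.36 dB

-3.4 dB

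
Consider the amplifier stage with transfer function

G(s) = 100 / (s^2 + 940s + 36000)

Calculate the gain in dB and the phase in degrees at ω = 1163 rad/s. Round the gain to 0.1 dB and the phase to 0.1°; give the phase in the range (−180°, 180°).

-84.7 dB, -140.3°

Substitute s = j1163:
Numerator: 100 = 100 + j0
Denominator: (j1163)^2 + 940(j1163) + 36000 = -1316569 + j1093220
|N| = √(100² + 0²) ≈ 100, ∠N ≈ 0.00°
|D| = √(1316569² + 1093220²) ≈ 1.7113e+06, ∠D ≈ 140.30°
|G| = 100 / 1.7113e+06 ≈ 5.8435e-05
Gain = 20 log₁₀(5.8435e-05) ≈ -84.67 dB
∠G = 0.00° − 140.30° = -140.30°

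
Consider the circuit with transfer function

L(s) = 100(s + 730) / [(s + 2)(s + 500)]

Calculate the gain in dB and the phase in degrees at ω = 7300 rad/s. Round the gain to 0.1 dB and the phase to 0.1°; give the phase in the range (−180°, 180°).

-37.2 dB, -91.8°

At s = jω = j7300:
zero (s+730): 730 + j7300 → |·| = √(730²+7300²) = √53822900 ≈ 7336.4, ∠ = arctan(7300/730) ≈ 84.29°
pole (s+2): 2 + j7300 → |·| = √(2²+7300²) = √53290004 ≈ 7300, ∠ = arctan(7300/2) ≈ 89.98°
pole (s+500): 500 + j7300 → |·| = √(500²+7300²) = √53540000 ≈ 7317.1, ∠ = arctan(7300/500) ≈ 86.08°
|L| = 100 · 7336.4 / 5.3415e+07 ≈ 0.013735
Gain = 20 log₁₀(0.013735) ≈ -37.24 dB
∠L = 84.29° − 176.06° = -91.77°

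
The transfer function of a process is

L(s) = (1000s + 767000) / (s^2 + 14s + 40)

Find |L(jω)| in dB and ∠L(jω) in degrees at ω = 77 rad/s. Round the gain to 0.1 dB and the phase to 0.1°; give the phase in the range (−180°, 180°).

Substitute s = j77:
Numerator: 1000(j77) + 767000 = 767000 + j77000
Denominator: (j77)^2 + 14(j77) + 40 = -5889 + j1078
|N| = √(767000² + 77000²) ≈ 7.7086e+05, ∠N ≈ 5.73°
|D| = √(5889² + 1078²) ≈ 5986.9, ∠D ≈ 169.63°
|L| = 7.7086e+05 / 5986.9 ≈ 128.76
Gain = 20 log₁₀(128.76) ≈ 42.20 dB
∠L = 5.73° − 169.63° = -163.90°

42.2 dB, -163.9°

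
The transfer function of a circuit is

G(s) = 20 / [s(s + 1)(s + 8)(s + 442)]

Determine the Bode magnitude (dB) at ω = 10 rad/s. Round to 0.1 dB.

-89.1 dB

At s = jω = j10:
pole (s+1): 1 + j10 → |·| = √(1²+10²) = √101 ≈ 10.05, ∠ = arctan(10/1) ≈ 84.29°
pole (s+8): 8 + j10 → |·| = √(8²+10²) = √164 ≈ 12.806, ∠ = arctan(10/8) ≈ 51.34°
pole (s+442): 442 + j10 → |·| = √(442²+10²) = √195464 ≈ 442.11, ∠ = arctan(10/442) ≈ 1.30°
pole at origin: |s| = 10, ∠ = 90.00° (in denominator)
|G| = 20 / 5.69e+05 ≈ 3.5149e-05
Gain = 20 log₁₀(3.5149e-05) ≈ -89.08 dB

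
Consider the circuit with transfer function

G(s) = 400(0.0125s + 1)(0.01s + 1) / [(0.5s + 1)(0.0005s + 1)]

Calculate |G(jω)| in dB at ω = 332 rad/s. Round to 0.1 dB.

At ω = 332 rad/s:
zero (1 + j332·0.0125) = 1 + j4.15 → |·| ≈ 4.2688, ∠ ≈ 76.45°
zero (1 + j332·0.01) = 1 + j3.32 → |·| ≈ 3.4673, ∠ ≈ 73.24°
pole (1 + j332·0.5) = 1 + j166 → |·| ≈ 166, ∠ ≈ 89.65°
pole (1 + j332·0.0005) = 1 + j0.166 → |·| ≈ 1.0137, ∠ ≈ 9.43°
|G| = 400 · 4.2688 · 3.4673 / (166 · 1.0137) ≈ 35.184
Gain = 20 log₁₀(35.184) ≈ 30.93 dB

30.9 dB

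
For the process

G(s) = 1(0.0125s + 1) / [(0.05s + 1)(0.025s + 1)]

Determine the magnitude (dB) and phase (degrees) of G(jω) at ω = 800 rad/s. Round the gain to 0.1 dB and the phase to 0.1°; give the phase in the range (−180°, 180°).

At ω = 800 rad/s:
zero (1 + j800·0.0125) = 1 + j10 → |·| ≈ 10.05, ∠ ≈ 84.29°
pole (1 + j800·0.05) = 1 + j40 → |·| ≈ 40.012, ∠ ≈ 88.57°
pole (1 + j800·0.025) = 1 + j20 → |·| ≈ 20.025, ∠ ≈ 87.14°
|G| = 1 · 10.05 / (40.012 · 20.025) ≈ 0.012543
Gain = 20 log₁₀(0.012543) ≈ -38.03 dB
∠G = (84.29°) − (88.57° + 87.14°) = -91.42°

-38.0 dB, -91.4°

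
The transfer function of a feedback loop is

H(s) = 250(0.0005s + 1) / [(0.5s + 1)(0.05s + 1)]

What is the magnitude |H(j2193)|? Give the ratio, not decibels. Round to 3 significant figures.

0.00309

At ω = 2193 rad/s:
zero (1 + j2193·0.0005) = 1 + j1.0965 → |·| ≈ 1.484, ∠ ≈ 47.64°
pole (1 + j2193·0.5) = 1 + j1096.5 → |·| ≈ 1096.5, ∠ ≈ 89.95°
pole (1 + j2193·0.05) = 1 + j109.65 → |·| ≈ 109.65, ∠ ≈ 89.48°
|H| = 250 · 1.484 / (1096.5 · 109.65) ≈ 0.0030857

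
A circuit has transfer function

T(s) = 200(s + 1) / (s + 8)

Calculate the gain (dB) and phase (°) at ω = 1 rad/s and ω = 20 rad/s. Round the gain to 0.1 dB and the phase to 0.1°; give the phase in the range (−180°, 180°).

At s = jω = j1:
zero (s+1): 1 + j1 → |·| = √(1²+1²) = √2 ≈ 1.4142, ∠ = arctan(1/1) ≈ 45.00°
pole (s+8): 8 + j1 → |·| = √(8²+1²) = √65 ≈ 8.0623, ∠ = arctan(1/8) ≈ 7.13°
|T| = 200 · 1.4142 / 8.0623 ≈ 35.082
Gain = 20 log₁₀(35.082) ≈ 30.90 dB
∠T = 45.00° − 7.13° = 37.87°

At s = jω = j20:
zero (s+1): 1 + j20 → |·| = √(1²+20²) = √401 ≈ 20.025, ∠ = arctan(20/1) ≈ 87.14°
pole (s+8): 8 + j20 → |·| = √(8²+20²) = √464 ≈ 21.541, ∠ = arctan(20/8) ≈ 68.20°
|T| = 200 · 20.025 / 21.541 ≈ 185.92
Gain = 20 log₁₀(185.92) ≈ 45.39 dB
∠T = 87.14° − 68.20° = 18.94°

ω = 1: 30.9 dB, 37.9°; ω = 20: 45.4 dB, 18.9°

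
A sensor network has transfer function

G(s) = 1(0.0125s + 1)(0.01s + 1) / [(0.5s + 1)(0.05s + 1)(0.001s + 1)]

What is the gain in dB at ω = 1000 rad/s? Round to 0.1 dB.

-49.0 dB

At ω = 1000 rad/s:
zero (1 + j1000·0.0125) = 1 + j12.5 → |·| ≈ 12.54, ∠ ≈ 85.43°
zero (1 + j1000·0.01) = 1 + j10 → |·| ≈ 10.05, ∠ ≈ 84.29°
pole (1 + j1000·0.5) = 1 + j500 → |·| ≈ 500, ∠ ≈ 89.89°
pole (1 + j1000·0.05) = 1 + j50 → |·| ≈ 50.01, ∠ ≈ 88.85°
pole (1 + j1000·0.001) = 1 + j1 → |·| ≈ 1.4142, ∠ ≈ 45.00°
|G| = 1 · 12.54 · 10.05 / (500 · 50.01 · 1.4142) ≈ 0.0035639
Gain = 20 log₁₀(0.0035639) ≈ -48.96 dB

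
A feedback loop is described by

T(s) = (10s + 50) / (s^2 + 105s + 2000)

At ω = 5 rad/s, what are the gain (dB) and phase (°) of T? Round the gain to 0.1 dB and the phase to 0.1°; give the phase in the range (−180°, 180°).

Substitute s = j5:
Numerator: 10(j5) + 50 = 50 + j50
Denominator: (j5)^2 + 105(j5) + 2000 = 1975 + j525
|N| = √(50² + 50²) ≈ 70.711, ∠N ≈ 45.00°
|D| = √(1975² + 525²) ≈ 2043.6, ∠D ≈ 14.89°
|T| = 70.711 / 2043.6 ≈ 0.034601
Gain = 20 log₁₀(0.034601) ≈ -29.22 dB
∠T = 45.00° − 14.89° = 30.11°

-29.2 dB, 30.1°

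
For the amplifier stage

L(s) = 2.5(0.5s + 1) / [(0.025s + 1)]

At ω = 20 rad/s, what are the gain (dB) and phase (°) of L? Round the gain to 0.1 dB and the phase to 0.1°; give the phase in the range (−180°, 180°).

At ω = 20 rad/s:
zero (1 + j20·0.5) = 1 + j10 → |·| ≈ 10.05, ∠ ≈ 84.29°
pole (1 + j20·0.025) = 1 + j0.5 → |·| ≈ 1.118, ∠ ≈ 26.57°
|L| = 2.5 · 10.05 / (1.118) ≈ 22.473
Gain = 20 log₁₀(22.473) ≈ 27.03 dB
∠L = (84.29°) − (26.57°) = 57.72°

27.0 dB, 57.7°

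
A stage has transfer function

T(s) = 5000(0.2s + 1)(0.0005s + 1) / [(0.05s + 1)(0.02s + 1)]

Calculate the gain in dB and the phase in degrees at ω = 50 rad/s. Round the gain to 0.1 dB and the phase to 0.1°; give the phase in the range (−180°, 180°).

At ω = 50 rad/s:
zero (1 + j50·0.2) = 1 + j10 → |·| ≈ 10.05, ∠ ≈ 84.29°
zero (1 + j50·0.0005) = 1 + j0.025 → |·| ≈ 1.0003, ∠ ≈ 1.43°
pole (1 + j50·0.05) = 1 + j2.5 → |·| ≈ 2.6926, ∠ ≈ 68.20°
pole (1 + j50·0.02) = 1 + j1 → |·| ≈ 1.4142, ∠ ≈ 45.00°
|T| = 5000 · 10.05 · 1.0003 / (2.6926 · 1.4142) ≈ 13200
Gain = 20 log₁₀(13200) ≈ 82.41 dB
∠T = (84.29° + 1.43°) − (68.20° + 45.00°) = -27.48°

82.4 dB, -27.5°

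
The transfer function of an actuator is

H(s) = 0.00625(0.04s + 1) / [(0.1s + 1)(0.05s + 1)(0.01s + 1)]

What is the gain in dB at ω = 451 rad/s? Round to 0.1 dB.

-92.4 dB

At ω = 451 rad/s:
zero (1 + j451·0.04) = 1 + j18.04 → |·| ≈ 18.068, ∠ ≈ 86.83°
pole (1 + j451·0.1) = 1 + j45.1 → |·| ≈ 45.111, ∠ ≈ 88.73°
pole (1 + j451·0.05) = 1 + j22.55 → |·| ≈ 22.572, ∠ ≈ 87.46°
pole (1 + j451·0.01) = 1 + j4.51 → |·| ≈ 4.6195, ∠ ≈ 77.50°
|H| = 0.00625 · 18.068 / (45.111 · 22.572 · 4.6195) ≈ 2.4007e-05
Gain = 20 log₁₀(2.4007e-05) ≈ -92.39 dB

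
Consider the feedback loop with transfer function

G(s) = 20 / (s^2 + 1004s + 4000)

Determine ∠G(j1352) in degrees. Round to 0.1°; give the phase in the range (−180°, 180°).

-143.3°

Substitute s = j1352:
Numerator: 20 = 20 + j0
Denominator: (j1352)^2 + 1004(j1352) + 4000 = -1823904 + j1357408
|N| = √(20² + 0²) ≈ 20, ∠N ≈ 0.00°
|D| = √(1823904² + 1357408²) ≈ 2.2736e+06, ∠D ≈ 143.34°
∠G = 0.00° − 143.34° = -143.34°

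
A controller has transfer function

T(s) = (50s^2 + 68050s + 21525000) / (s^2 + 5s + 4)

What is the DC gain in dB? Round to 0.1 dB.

T(0) = 21525000 / 4 ≈ 5.3812e+06
20 log₁₀(5.3812e+06) ≈ 134.62 dB

134.6 dB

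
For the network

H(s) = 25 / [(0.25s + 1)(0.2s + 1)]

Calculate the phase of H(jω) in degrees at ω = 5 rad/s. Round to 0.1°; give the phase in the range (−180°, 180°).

-96.3°

At ω = 5 rad/s:
pole (1 + j5·0.25) = 1 + j1.25 → |·| ≈ 1.6008, ∠ ≈ 51.34°
pole (1 + j5·0.2) = 1 + j1 → |·| ≈ 1.4142, ∠ ≈ 45.00°
∠H = (0°) − (51.34° + 45.00°) = -96.34°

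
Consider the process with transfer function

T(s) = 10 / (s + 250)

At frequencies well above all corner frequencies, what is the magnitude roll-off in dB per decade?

-20 dB/decade

Each pole contributes −20 dB/decade at high frequency; each zero contributes +20 dB/decade.
Net: 0 zero(s) − 1 pole(s) → -20 dB/decade.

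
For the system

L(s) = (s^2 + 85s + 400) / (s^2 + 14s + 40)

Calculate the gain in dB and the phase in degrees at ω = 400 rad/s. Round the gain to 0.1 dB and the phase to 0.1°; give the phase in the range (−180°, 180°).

Substitute s = j400:
Numerator: (j400)^2 + 85(j400) + 400 = -159600 + j34000
Denominator: (j400)^2 + 14(j400) + 40 = -159960 + j5600
|N| = √(159600² + 34000²) ≈ 1.6318e+05, ∠N ≈ 167.97°
|D| = √(159960² + 5600²) ≈ 1.6006e+05, ∠D ≈ 177.99°
|L| = 1.6318e+05 / 1.6006e+05 ≈ 1.0195
Gain = 20 log₁₀(1.0195) ≈ 0.17 dB
∠L = 167.97° − 177.99° = -10.02°

0.2 dB, -10.0°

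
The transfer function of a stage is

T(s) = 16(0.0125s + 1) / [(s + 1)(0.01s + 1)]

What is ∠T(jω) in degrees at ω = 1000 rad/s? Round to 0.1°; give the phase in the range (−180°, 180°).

-88.8°

At ω = 1000 rad/s:
zero (1 + j1000·0.0125) = 1 + j12.5 → |·| ≈ 12.54, ∠ ≈ 85.43°
pole (1 + j1000·1) = 1 + j1000 → |·| ≈ 1000, ∠ ≈ 89.94°
pole (1 + j1000·0.01) = 1 + j10 → |·| ≈ 10.05, ∠ ≈ 84.29°
∠T = (85.43°) − (89.94° + 84.29°) = -88.80°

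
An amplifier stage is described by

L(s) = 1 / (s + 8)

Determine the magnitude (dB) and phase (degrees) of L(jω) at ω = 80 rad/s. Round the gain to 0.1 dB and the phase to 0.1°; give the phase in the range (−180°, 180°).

-38.1 dB, -84.3°

At s = jω = j80:
pole (s+8): 8 + j80 → |·| = √(8²+80²) = √6464 ≈ 80.399, ∠ = arctan(80/8) ≈ 84.29°
|L| = 1 / 80.399 ≈ 0.012438
Gain = 20 log₁₀(0.012438) ≈ -38.10 dB
∠L = 0.00° − 84.29° = -84.29°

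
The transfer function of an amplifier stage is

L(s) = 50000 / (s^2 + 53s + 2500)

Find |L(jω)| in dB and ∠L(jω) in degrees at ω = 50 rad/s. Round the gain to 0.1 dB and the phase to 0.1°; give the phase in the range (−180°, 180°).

25.5 dB, -90.0°

At s = jω = j50:
quadratic: (j50)² + 53·j50 + 2500 = 0 + j2650 → |·| ≈ 2650, ∠ ≈ 90.00°
|L| = 50000 / 2650 ≈ 18.868
Gain = 20 log₁₀(18.868) ≈ 25.51 dB
∠L = 0.00° − 90.00° = -90.00°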